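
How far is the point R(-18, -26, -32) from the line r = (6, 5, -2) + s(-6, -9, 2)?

Direction vector d = (-6, -9, 2).
AP = (-24, -31, -30); AP·d = 363, |AP|² = 2437, |d|² = 121.
distance² = |AP|² − (AP·d)²/|d|² = 2437 − 131769/121 = 1348, so the distance is 2√337.

2√337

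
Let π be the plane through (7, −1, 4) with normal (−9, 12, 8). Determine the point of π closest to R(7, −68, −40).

(-29, -20, -8)

n = (−9, 12, 8), |n|² = 289, and n·R − (-43) = -1156.
t = -1156/289 = -4, so the foot is R − t·n = (7, −68, −40) − (-4)·(−9, 12, 8) = (−29, −20, −8).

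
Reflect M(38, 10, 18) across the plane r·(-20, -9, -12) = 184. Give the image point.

n = (-20, -9, -12), |n|² = 625, n·M − 184 = -1250, so t = -1250/625 = -2.
Foot F = M − (-2)·n = (-2, -8, -6); the reflection is 2F − M = (-42, -26, -30).

(-42, -26, -30)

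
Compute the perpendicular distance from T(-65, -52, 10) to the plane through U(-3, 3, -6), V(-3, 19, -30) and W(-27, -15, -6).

26/17

UV = (0, 16, -24) and UW = (-24, -18, 0), so a normal is n = UV × UW = (-432, 576, 384).
Then n·(-65, -52, 10) - 720 = 1248.
|n| = √(186624 + 331776 + 147456) = 816, so the distance is |1248|/816 = 26/17.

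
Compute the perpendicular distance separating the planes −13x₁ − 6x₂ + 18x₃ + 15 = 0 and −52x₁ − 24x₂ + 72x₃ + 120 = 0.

15/23

Divide the second equation by 4 to match normals: −13x₁ − 6x₂ + 18x₃ = -30.
Both planes have normal n = (−13, −6, 18), |n| = 23. Any point on the first plane is at distance |(-30) − (-15)|/|n| = 15/23 from the second.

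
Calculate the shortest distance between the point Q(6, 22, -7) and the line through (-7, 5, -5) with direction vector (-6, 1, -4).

√409

Direction vector d = (-6, 1, -4).
AP = (13, 17, -2), and AP × d = (-66, 64, 115).
|AP × d|² = 21677 and |d|² = 53, so the distance is √(21677/53) = √409.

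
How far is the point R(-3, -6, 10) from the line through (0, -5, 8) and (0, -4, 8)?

√13

A direction vector is d = (0, 1, 0).
AP = (-3, -1, 2); AP·d = -1, |AP|² = 14, |d|² = 1.
distance² = |AP|² − (AP·d)²/|d|² = 14 − 1/1 = 13, so the distance is √13.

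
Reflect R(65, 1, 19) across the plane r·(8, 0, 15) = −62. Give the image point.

With n = (8, 0, 15), the signed offset is (n·R − (-62))/|n|² = 867/289 = 3.
R' = R − 2t·n = (65, 1, 19) − 6·(8, 0, 15) = (17, 1, −71).

(17, 1, -71)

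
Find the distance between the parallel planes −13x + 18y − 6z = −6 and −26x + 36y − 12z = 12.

12/23

Divide the second equation by 2 to match normals: −13x + 18y − 6z = 6.
Both planes have normal n = (−13, 18, −6), |n| = 23. Any point on the first plane is at distance |6 − (-6)|/|n| = 12/23 from the second.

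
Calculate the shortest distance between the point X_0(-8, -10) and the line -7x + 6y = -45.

d = |(-7)·(-8) + 6·(-10) − (-45)| / √(49 + 36) = |41|/√85 = 41/√85.

41√85/85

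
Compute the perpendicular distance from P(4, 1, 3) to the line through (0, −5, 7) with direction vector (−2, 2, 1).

Direction vector d = (−2, 2, 1).
AP = (4, 6, −4); AP·d = 0, |AP|² = 68, |d|² = 9.
distance² = |AP|² − (AP·d)²/|d|² = 68 − 0/9 = 68, so the distance is 2√17.

2√17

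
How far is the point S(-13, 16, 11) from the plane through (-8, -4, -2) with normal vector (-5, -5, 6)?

The plane has equation n·(r − (-8, -4, -2)) = 0, i.e. n·r = 48.
d = |(-5)·(-13) + (-5)·16 + 6·11 − 48| / √(25 + 25 + 36) = |3| / √86 = 3/√86.

3/√86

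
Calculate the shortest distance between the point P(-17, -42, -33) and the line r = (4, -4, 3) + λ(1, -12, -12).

Direction vector d = (1, -12, -12).
AP = (-21, -38, -36), and AP × d = (24, -288, 290).
|AP × d|² = 167620 and |d|² = 289, so the distance is √(167620/289) = √580 = 2√145.

2√145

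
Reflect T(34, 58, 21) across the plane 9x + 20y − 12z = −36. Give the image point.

n = (9, 20, −12), |n|² = 625, n·T − (-36) = 1250, so t = 1250/625 = 2.
Foot F = T − 2·n = (16, 18, 45); the reflection is 2F − T = (−2, −22, 69).

(-2, -22, 69)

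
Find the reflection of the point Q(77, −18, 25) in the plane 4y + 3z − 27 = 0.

(77, -258/25, 769/25)

n = (0, 4, 3), |n|² = 25, n·Q − 27 = -24, so t = -24/25.
Foot F = Q − (-24/25)·n = (77, −354/25, 697/25); the reflection is 2F − Q = (77, −258/25, 769/25).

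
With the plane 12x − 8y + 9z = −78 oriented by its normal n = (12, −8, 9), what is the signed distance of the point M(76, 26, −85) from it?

1

n·M − (-78) = 17.
|n| = 17, so the signed distance is 17/17 = 1.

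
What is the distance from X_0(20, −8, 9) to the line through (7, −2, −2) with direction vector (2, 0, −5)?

Direction vector d = (2, 0, −5).
AP = (13, −6, 11), and AP × d = (30, 87, 12).
|AP × d|² = 8613 and |d|² = 29, so the distance is √(8613/29) = √297 = 3√33.

3√33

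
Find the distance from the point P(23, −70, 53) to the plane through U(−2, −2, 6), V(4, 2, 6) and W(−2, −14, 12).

4

UV = (6, 4, 0) and UW = (0, −12, 6), so a normal is n = UV × UW = (24, −36, −72).
Then n·(23, −70, 53) − (−408) = −336.
|n| = √(576 + 1296 + 5184) = 84, so the distance is |-336|/84 = 4.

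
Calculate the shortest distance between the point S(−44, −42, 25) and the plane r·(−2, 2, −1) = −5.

n = (−2, 2, −1); n·P − (-5) = -16; |n| = 3; distance = 16/3.

16/3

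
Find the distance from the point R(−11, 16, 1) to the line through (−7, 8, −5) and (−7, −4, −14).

4

A direction vector is d = (0, −12, −9).
AP = (−4, 8, 6); AP·d = -150, |AP|² = 116, |d|² = 225.
distance² = |AP|² − (AP·d)²/|d|² = 116 − 22500/225 = 16, so the distance is 4.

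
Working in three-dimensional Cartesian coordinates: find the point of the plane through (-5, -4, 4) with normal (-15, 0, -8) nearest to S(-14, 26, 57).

n = (-15, 0, -8), |n|² = 289, and n·S − 43 = -289.
t = -289/289 = -1, so the foot is S − t·n = (-14, 26, 57) − (-1)·(-15, 0, -8) = (-29, 26, 49).

(-29, 26, 49)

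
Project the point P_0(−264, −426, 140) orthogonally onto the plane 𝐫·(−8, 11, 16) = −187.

(-800/3, -1267/3, 436/3)

The perpendicular from P_0 has direction n = (−8, 11, 16): r = (−264, −426, 140) + t(−8, 11, 16).
Substitute into the plane: n·(P_0 + tn) = -187 gives -334 + 441t = -187, so t = 1/3.
Foot = (−264, −426, 140) + (1/3)·(−8, 11, 16) = (−800/3, −1267/3, 436/3).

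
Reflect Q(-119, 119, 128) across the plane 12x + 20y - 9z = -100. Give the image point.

With n = (12, 20, -9), the signed offset is (n·Q − (-100))/|n|² = -100/625 = -4/25.
Q' = Q − 2t·n = (-119, 119, 128) − (-8/25)·(12, 20, -9) = (-2879/25, 627/5, 3128/25).

(-2879/25, 627/5, 3128/25)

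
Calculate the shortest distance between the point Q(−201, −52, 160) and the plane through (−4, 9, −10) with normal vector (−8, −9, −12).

5

The plane has equation n·(r − (−4, 9, −10)) = 0, i.e. n·r = 71.
d = |(-8)·(-201) + (-9)·(-52) + (-12)·160 − 71| / √(64 + 81 + 144) = |85| / 17 = 5.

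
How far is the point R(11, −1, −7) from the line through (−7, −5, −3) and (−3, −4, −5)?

A direction vector is d = (4, 1, −2).
AP = (18, 4, −4), and AP × d = (−4, 20, 2).
|AP × d|² = 420 and |d|² = 21, so the distance is √(420/21) = √20 = 2√5.

2√5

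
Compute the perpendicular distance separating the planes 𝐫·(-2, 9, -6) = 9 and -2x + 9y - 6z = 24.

With common normal n = (-2, 9, -6) (|n| = 11), the distance is |9 − 24|/|n| = 15/11.

15/11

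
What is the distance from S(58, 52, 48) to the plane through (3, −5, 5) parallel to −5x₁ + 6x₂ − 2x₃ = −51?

19/√65

Parallel planes share the normal n = (−5, 6, −2); since (3, −5, 5) lies on the plane, its equation is −5x₁ + 6x₂ − 2x₃ = -55.
d = |(-5)·58 + 6·52 + (-2)·48 − (-55)| / √(25 + 36 + 4) = |-19| / √65 = 19/√65.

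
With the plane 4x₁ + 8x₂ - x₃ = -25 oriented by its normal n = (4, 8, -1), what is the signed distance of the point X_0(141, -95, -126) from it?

n·X_0 − (-25) = -45.
|n| = 9, so the signed distance is -45/9 = -5.

-5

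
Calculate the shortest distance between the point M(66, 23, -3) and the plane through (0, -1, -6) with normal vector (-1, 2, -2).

The plane has equation n·(r − (0, -1, -6)) = 0, i.e. n·r = 10.
n = (-1, 2, -2); n·P − 10 = -24; |n| = 3; distance = 24/3 = 8.

8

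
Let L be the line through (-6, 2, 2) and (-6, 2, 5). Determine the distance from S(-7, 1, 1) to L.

√2

A direction vector is d = (0, 0, 3).
AP = (-1, -1, -1), and AP × d = (-3, 3, 0).
|AP × d|² = 18 and |d|² = 9, so the distance is √(18/9) = √2.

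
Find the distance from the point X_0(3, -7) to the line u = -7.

10

The normal to the line is n = (1, 0) with |n| = 1.
|n·X_0 − (-7)| = |3 − (-7)| = 10, so the distance is 10/1 = 10.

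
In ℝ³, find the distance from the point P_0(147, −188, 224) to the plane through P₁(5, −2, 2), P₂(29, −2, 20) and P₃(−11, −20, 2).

6

P₁P₂ = (24, 0, 18) and P₁P₃ = (−16, −18, 0), so a normal is n = P₁P₂ × P₁P₃ = (324, −288, −432).
n = (324, −288, −432); n·P − 1332 = 3672; |n| = 612; distance = 3672/612 = 6.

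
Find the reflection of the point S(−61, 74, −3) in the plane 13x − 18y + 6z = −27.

n = (13, −18, 6), |n|² = 529, n·S − (-27) = -2116, so t = -2116/529 = -4.
Foot F = S − (-4)·n = (−9, 2, 21); the reflection is 2F − S = (43, −70, 45).

(43, -70, 45)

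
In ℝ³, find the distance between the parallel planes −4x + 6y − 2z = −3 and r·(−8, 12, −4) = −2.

Divide the second equation by 2 to match normals: −4x + 6y − 2z = -1.
Both planes have normal n = (−4, 6, −2), |n| = 2√14. Any point on the first plane is at distance |(-1) − (-3)|/|n| = 2/(2√14) = 1/√14 from the second.

√14/14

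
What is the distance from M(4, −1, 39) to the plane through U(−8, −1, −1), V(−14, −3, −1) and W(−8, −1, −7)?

6√10/5

UV = (−6, −2, 0) and UW = (0, 0, −6), so a normal is n = UV × UW = (12, −36, 0).
Then n·(4, −1, 39) − (−60) = 144.
|n| = √(144 + 1296 + 0) = 12√10, so the distance is |144|/(12√10) = 6√10/5.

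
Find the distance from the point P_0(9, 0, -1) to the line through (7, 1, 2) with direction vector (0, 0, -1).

√5

Direction vector d = (0, 0, -1).
AP = (2, -1, -3); AP·d = 3, |AP|² = 14, |d|² = 1.
distance² = |AP|² − (AP·d)²/|d|² = 14 − 9/1 = 5, so the distance is √5.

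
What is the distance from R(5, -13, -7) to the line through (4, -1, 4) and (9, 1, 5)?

2√59

A direction vector is d = (5, 2, 1).
AP = (1, -12, -11), and AP × d = (10, -56, 62).
|AP × d|² = 7080 and |d|² = 30, so the distance is √(7080/30) = √236 = 2√59.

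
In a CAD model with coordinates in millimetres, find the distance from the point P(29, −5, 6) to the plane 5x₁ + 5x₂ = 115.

Normal vector n = (5, 5, 0), and n·(29, −5, 6) − 115 = 5.
|n| = √(25 + 25 + 0) = 5√2, so the distance is |5|/(5√2) = 1/√2.

1/√2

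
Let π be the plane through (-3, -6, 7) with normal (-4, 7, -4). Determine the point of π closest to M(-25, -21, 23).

The perpendicular from M has direction n = (-4, 7, -4): r = (-25, -21, 23) + μ(-4, 7, -4).
Substitute into the plane: n·(M + μn) = -58 gives -139 + 81μ = -58, so μ = 1.
Foot = (-25, -21, 23) + 1·(-4, 7, -4) = (-29, -14, 19).

(-29, -14, 19)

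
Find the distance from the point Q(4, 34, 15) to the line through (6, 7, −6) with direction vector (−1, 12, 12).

Direction vector d = (−1, 12, 12).
AP = (−2, 27, 21), and AP × d = (72, 3, 3).
|AP × d|² = 5202 and |d|² = 289, so the distance is √(5202/289) = √18 = 3√2.

3√2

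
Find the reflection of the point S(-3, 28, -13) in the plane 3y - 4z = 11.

n = (0, 3, -4), |n|² = 25, n·S − 11 = 125, so t = 125/25 = 5.
Foot F = S − 5·n = (-3, 13, 7); the reflection is 2F − S = (-3, -2, 27).

(-3, -2, 27)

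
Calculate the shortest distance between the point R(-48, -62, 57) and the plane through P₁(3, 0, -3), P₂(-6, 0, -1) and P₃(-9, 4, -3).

P₁P₂ = (-9, 0, 2) and P₁P₃ = (-12, 4, 0), so a normal is n = P₁P₂ × P₁P₃ = (-8, -24, -36).
d = |(-8)·(-48) + (-24)·(-62) + (-36)·57 − 84| / √(64 + 576 + 1296) = |-264| / 44 = 6.

6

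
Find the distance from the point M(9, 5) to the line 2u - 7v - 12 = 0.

29/√53

d = |2·9 + (-7)·5 − 12| / √(4 + 49) = |-29|/√53 = 29/√53.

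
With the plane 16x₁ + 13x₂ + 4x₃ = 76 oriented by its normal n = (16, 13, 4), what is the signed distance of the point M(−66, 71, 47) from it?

-1

n·M − 76 = -21.
|n| = 21, so the signed distance is -21/21 = -1.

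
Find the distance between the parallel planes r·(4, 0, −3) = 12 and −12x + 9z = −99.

21/5

Divide the second equation by -3 to match normals: 4x − 3z = 33.
Both planes have normal n = (4, 0, −3), |n| = 5. Any point on the first plane is at distance |33 − 12|/|n| = 21/5 from the second.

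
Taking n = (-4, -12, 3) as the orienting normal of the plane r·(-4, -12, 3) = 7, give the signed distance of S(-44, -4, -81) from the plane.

n·S − 7 = -26.
|n| = 13, so the signed distance is -26/13 = -2.

-2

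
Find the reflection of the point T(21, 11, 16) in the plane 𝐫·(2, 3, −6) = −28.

With n = (2, 3, −6), the signed offset is (n·T − (-28))/|n|² = 7/49 = 1/7.
T' = T − 2t·n = (21, 11, 16) − (2/7)·(2, 3, −6) = (143/7, 71/7, 124/7).

(143/7, 71/7, 124/7)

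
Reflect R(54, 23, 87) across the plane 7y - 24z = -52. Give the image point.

(54, 65, -57)

n = (0, 7, -24), |n|² = 625, n·R − (-52) = -1875, so t = -1875/625 = -3.
Foot F = R − (-3)·n = (54, 44, 15); the reflection is 2F − R = (54, 65, -57).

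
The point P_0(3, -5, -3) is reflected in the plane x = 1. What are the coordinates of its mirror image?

(-1, -5, -3)

n = (1, 0, 0), |n|² = 1, n·P_0 − 1 = 2, so t = 2/1 = 2.
Foot F = P_0 − 2·n = (1, -5, -3); the reflection is 2F − P_0 = (-1, -5, -3).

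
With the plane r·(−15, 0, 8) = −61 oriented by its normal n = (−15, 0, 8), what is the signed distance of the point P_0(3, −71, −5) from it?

n·P_0 − (-61) = -24.
|n| = 17, so the signed distance is -24/17.

-24/17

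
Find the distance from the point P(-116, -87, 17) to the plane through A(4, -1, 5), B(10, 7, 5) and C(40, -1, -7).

AB = (6, 8, 0) and AC = (36, 0, -12), so a normal is n = AB × AC = (-96, 72, -288).
Then n·(-116, -87, 17) - (-1896) = 1872.
|n| = √(9216 + 5184 + 82944) = 312, so the distance is |1872|/312 = 6.

6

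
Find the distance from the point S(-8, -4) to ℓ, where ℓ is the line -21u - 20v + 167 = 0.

d = |(-21)·(-8) + (-20)·(-4) − (-167)| / √(441 + 400) = |415|/29 = 415/29.

415/29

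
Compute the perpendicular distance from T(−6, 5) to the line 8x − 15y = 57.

180/17

d = |8·(-6) + (-15)·5 − 57| / √(64 + 225) = |-180|/17 = 180/17.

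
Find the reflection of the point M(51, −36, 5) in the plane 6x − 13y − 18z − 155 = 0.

(39, -10, 41)

With n = (6, −13, −18), the signed offset is (n·M − 155)/|n|² = 529/529 = 1.
M' = M − 2t·n = (51, −36, 5) − 2·(6, −13, −18) = (39, −10, 41).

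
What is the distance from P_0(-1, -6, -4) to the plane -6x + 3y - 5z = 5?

3√70/70

Normal vector n = (-6, 3, -5), and n·(-1, -6, -4) - 5 = 3.
|n| = √(36 + 9 + 25) = √70, so the distance is |3|/√70 = 3√70/70.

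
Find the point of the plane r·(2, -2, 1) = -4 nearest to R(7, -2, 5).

(1, 4, 2)

n = (2, -2, 1), |n|² = 9, and n·R − (-4) = 27.
t = 27/9 = 3, so the foot is R − t·n = (7, -2, 5) − 3·(2, -2, 1) = (1, 4, 2).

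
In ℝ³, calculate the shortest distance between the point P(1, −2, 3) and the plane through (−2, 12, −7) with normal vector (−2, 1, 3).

10/√14

The plane has equation n·(r − (−2, 12, −7)) = 0, i.e. n·r = -5.
Then n·(1, −2, 3) − (−5) = 10.
|n| = √(4 + 1 + 9) = √14, so the distance is |10|/√14 = 10/√14.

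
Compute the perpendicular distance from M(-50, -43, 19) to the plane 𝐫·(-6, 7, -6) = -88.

27/11

Normal vector n = (-6, 7, -6), and n·(-50, -43, 19) - (-88) = -27.
|n| = √(36 + 49 + 36) = 11, so the distance is |-27|/11 = 27/11.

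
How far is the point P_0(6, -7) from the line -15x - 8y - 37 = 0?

71/17

d = |(-15)·6 + (-8)·(-7) − 37| / √(225 + 64) = |-71|/17 = 71/17.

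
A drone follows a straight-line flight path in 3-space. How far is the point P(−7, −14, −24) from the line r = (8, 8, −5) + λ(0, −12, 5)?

√901

Direction vector d = (0, −12, 5).
AP = (−15, −22, −19), and AP × d = (−338, 75, 180).
|AP × d|² = 152269 and |d|² = 169, so the distance is √(152269/169) = √901.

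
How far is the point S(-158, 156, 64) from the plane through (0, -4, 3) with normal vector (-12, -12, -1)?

5

The plane has equation n·(r − (0, -4, 3)) = 0, i.e. n·r = 45.
n = (-12, -12, -1); n·P − 45 = -85; |n| = 17; distance = 85/17 = 5.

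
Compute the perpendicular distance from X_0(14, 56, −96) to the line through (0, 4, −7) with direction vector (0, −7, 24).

√821

Direction vector d = (0, −7, 24).
AP = (14, 52, −89), and AP × d = (625, −336, −98).
|AP × d|² = 513125 and |d|² = 625, so the distance is √(513125/625) = √821.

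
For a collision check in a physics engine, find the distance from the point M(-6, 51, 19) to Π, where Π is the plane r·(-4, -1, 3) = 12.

Normal vector n = (-4, -1, 3), and n·(-6, 51, 19) - 12 = 18.
|n| = √(16 + 1 + 9) = √26, so the distance is |18|/√26 = 18/√26.

9√26/13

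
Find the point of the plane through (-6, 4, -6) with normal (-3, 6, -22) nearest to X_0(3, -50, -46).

n = (-3, 6, -22), |n|² = 529, and n·X_0 − 174 = 529.
t = 529/529 = 1, so the foot is X_0 − t·n = (3, -50, -46) − 1·(-3, 6, -22) = (6, -56, -24).

(6, -56, -24)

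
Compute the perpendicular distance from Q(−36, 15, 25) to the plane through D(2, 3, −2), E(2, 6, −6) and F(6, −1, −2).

23/√41

DE = (0, 3, −4) and DF = (4, −4, 0), so a normal is n = DE × DF = (−16, −16, −12).
Then n·(−36, 15, 25) − (−56) = 92.
|n| = √(256 + 256 + 144) = 4√41, so the distance is |92|/(4√41) = 23√41/41.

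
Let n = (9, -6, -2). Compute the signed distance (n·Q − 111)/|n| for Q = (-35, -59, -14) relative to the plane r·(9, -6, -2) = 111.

-4

n·Q − 111 = -44.
|n| = 11, so the signed distance is -44/11 = -4.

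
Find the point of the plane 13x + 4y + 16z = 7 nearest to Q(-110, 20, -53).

The perpendicular from Q has direction n = (13, 4, 16): r = (-110, 20, -53) + λ(13, 4, 16).
Substitute into the plane: n·(Q + λn) = 7 gives -2198 + 441λ = 7, so λ = 5.
Foot = (-110, 20, -53) + 5·(13, 4, 16) = (-45, 40, 27).

(-45, 40, 27)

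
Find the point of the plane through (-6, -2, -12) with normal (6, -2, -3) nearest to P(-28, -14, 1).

The perpendicular from P has direction n = (6, -2, -3): r = (-28, -14, 1) + μ(6, -2, -3).
Substitute into the plane: n·(P + μn) = 4 gives -143 + 49μ = 4, so μ = 3.
Foot = (-28, -14, 1) + 3·(6, -2, -3) = (-10, -20, -8).

(-10, -20, -8)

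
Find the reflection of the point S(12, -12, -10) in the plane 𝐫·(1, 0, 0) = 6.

With n = (1, 0, 0), the signed offset is (n·S − 6)/|n|² = 6/1 = 6.
S' = S − 2t·n = (12, -12, -10) − 12·(1, 0, 0) = (0, -12, -10).

(0, -12, -10)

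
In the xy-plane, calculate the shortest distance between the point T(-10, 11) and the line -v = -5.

The normal to the line is n = (0, -1) with |n| = 1.
|n·T − (-5)| = |-11 − (-5)| = 6, so the distance is 6/1 = 6.

6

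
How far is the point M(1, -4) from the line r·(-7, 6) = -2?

The normal to the line is n = (-7, 6) with |n| = √85.
|n·M − (-2)| = |-31 − (-2)| = 29, so the distance is 29/√85.

29√85/85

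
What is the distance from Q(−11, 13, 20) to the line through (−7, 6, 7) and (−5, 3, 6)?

6√3

A direction vector is d = (2, −3, −1).
AP = (−4, 7, 13), and AP × d = (32, 22, −2).
|AP × d|² = 1512 and |d|² = 14, so the distance is √(1512/14) = √108 = 6√3.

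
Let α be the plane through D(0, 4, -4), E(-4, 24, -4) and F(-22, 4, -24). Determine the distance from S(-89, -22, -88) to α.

DE = (-4, 20, 0) and DF = (-22, 0, -20), so a normal is n = DE × DF = (-400, -80, 440).
d = |(-400)·(-89) + (-80)·(-22) + 440·(-88) − (-2080)| / √(160000 + 6400 + 193600) = |720| / 600 = 6/5.

6/5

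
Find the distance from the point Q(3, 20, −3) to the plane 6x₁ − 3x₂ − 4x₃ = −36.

6/√61

Normal vector n = (6, −3, −4), and n·(3, 20, −3) − (−36) = 6.
|n| = √(36 + 9 + 16) = √61, so the distance is |6|/√61 = 6√61/61.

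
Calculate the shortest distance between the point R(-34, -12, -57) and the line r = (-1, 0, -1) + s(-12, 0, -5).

Direction vector d = (-12, 0, -5).
AP = (-33, -12, -56), and AP × d = (60, 507, -144).
|AP × d|² = 281385 and |d|² = 169, so the distance is √(281385/169) = √1665 = 3√185.

3√185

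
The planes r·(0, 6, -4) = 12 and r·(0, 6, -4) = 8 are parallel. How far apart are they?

Both planes have normal n = (0, 6, -4), |n| = 2√13. Any point on the first plane is at distance |8 − 12|/|n| = 4/(2√13) = 2√13/13 from the second.

2√13/13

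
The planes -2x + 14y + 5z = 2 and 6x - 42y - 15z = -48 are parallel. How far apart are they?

Divide the second equation by -3 to match normals: -2x + 14y + 5z = 16.
Both planes have normal n = (-2, 14, 5), |n| = 15. Any point on the first plane is at distance |16 − 2|/|n| = 14/15 from the second.

14/15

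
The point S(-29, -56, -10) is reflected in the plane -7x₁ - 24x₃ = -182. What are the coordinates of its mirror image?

(-15, -56, 38)

n = (-7, 0, -24), |n|² = 625, n·S − (-182) = 625, so t = 625/625 = 1.
Foot F = S − 1·n = (-22, -56, 14); the reflection is 2F − S = (-15, -56, 38).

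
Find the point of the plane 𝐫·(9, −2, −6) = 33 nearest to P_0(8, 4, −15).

(-1, 6, -9)

The perpendicular from P_0 has direction n = (9, −2, −6): r = (8, 4, −15) + μ(9, −2, −6).
Substitute into the plane: n·(P_0 + μn) = 33 gives 154 + 121μ = 33, so μ = -1.
Foot = (8, 4, −15) + (-1)·(9, −2, −6) = (−1, 6, −9).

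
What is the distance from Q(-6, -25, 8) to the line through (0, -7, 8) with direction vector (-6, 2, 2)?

Direction vector d = (-6, 2, 2).
AP = (-6, -18, 0); AP·d = 0, |AP|² = 360, |d|² = 44.
distance² = |AP|² − (AP·d)²/|d|² = 360 − 0/44 = 360, so the distance is 6√10.

6√10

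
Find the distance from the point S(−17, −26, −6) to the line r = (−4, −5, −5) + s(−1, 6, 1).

√269

Direction vector d = (−1, 6, 1).
AP = (−13, −21, −1); AP·d = -114, |AP|² = 611, |d|² = 38.
distance² = |AP|² − (AP·d)²/|d|² = 611 − 12996/38 = 269, so the distance is √269.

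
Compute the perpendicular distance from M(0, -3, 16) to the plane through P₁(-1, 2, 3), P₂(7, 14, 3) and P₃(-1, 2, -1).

√13

P₁P₂ = (8, 12, 0) and P₁P₃ = (0, 0, -4), so a normal is n = P₁P₂ × P₁P₃ = (-48, 32, 0).
n = (-48, 32, 0); n·P − 112 = -208; |n| = 16√13; distance = 208/(16√13) = √13.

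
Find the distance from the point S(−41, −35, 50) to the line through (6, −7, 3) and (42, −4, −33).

17√2

A direction vector is d = (36, 3, −36).
AP = (−47, −28, 47); AP·d = -3468, |AP|² = 5202, |d|² = 2601.
distance² = |AP|² − (AP·d)²/|d|² = 5202 − 12027024/2601 = 578, so the distance is 17√2.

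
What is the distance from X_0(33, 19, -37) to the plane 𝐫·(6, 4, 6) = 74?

Normal vector n = (6, 4, 6), and n·(33, 19, -37) - 74 = -22.
|n| = √(36 + 16 + 36) = 2√22, so the distance is |-22|/(2√22) = 11/√22.

11/√22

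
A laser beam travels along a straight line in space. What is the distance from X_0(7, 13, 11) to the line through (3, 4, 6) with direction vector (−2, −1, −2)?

Direction vector d = (−2, −1, −2).
AP = (4, 9, 5), and AP × d = (−13, −2, 14).
|AP × d|² = 369 and |d|² = 9, so the distance is √(369/9) = √41.

√41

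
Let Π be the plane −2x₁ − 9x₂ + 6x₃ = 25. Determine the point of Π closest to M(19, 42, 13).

(13, 15, 31)

n = (−2, −9, 6), |n|² = 121, and n·M − 25 = -363.
t = -363/121 = -3, so the foot is M − t·n = (19, 42, 13) − (-3)·(−2, −9, 6) = (13, 15, 31).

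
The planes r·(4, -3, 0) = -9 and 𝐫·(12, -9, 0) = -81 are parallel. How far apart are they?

Divide the second equation by 3 to match normals: 4x - 3y = -27.
Both planes have normal n = (4, -3, 0), |n| = 5. Any point on the first plane is at distance |(-27) − (-9)|/|n| = 18/5 from the second.

18/5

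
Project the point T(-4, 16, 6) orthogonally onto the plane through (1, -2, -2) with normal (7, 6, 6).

The perpendicular from T has direction n = (7, 6, 6): r = (-4, 16, 6) + μ(7, 6, 6).
Substitute into the plane: n·(T + μn) = -17 gives 104 + 121μ = -17, so μ = -1.
Foot = (-4, 16, 6) + (-1)·(7, 6, 6) = (-11, 10, 0).

(-11, 10, 0)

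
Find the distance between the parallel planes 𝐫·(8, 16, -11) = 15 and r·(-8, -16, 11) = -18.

1/7

Divide the second equation by -1 to match normals: 8x₁ + 16x₂ - 11x₃ = 18.
Both planes have normal n = (8, 16, -11), |n| = 21. Any point on the first plane is at distance |18 − 15|/|n| = 3/21 = 1/7 from the second.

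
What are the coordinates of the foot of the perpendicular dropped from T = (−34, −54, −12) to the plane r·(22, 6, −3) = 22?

(10, -42, -18)

n = (22, 6, −3), |n|² = 529, and n·T − 22 = -1058.
t = -1058/529 = -2, so the foot is T − t·n = (−34, −54, −12) − (-2)·(22, 6, −3) = (10, −42, −18).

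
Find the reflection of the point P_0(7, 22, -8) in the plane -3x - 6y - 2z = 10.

(-11, -14, -20)

With n = (-3, -6, -2), the signed offset is (n·P_0 − 10)/|n|² = -147/49 = -3.
P_0' = P_0 − 2t·n = (7, 22, -8) − (-6)·(-3, -6, -2) = (-11, -14, -20).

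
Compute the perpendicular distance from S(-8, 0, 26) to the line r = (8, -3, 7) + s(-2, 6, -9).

Direction vector d = (-2, 6, -9).
AP = (-16, 3, 19), and AP × d = (-141, -182, -90).
|AP × d|² = 61105 and |d|² = 121, so the distance is √(61105/121) = √505.

√505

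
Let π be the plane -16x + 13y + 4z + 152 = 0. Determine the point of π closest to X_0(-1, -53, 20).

(-17, -40, 24)

n = (-16, 13, 4), |n|² = 441, and n·X_0 − (-152) = -441.
t = -441/441 = -1, so the foot is X_0 − t·n = (-1, -53, 20) − (-1)·(-16, 13, 4) = (-17, -40, 24).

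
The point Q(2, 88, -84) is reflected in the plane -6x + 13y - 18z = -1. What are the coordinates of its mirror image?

With n = (-6, 13, -18), the signed offset is (n·Q − (-1))/|n|² = 2645/529 = 5.
Q' = Q − 2t·n = (2, 88, -84) − 10·(-6, 13, -18) = (62, -42, 96).

(62, -42, 96)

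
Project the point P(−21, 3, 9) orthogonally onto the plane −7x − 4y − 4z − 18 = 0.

(-14, 7, 13)

The perpendicular from P has direction n = (−7, −4, −4): r = (−21, 3, 9) + λ(−7, −4, −4).
Substitute into the plane: n·(P + λn) = 18 gives 99 + 81λ = 18, so λ = -1.
Foot = (−21, 3, 9) + (-1)·(−7, −4, −4) = (−14, 7, 13).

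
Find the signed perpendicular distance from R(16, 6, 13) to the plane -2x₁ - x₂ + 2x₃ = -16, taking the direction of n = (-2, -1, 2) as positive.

n·R − (-16) = 4.
|n| = 3, so the signed distance is 4/3.

4/3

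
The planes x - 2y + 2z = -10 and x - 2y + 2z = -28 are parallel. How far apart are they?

With common normal n = (1, -2, 2) (|n| = 3), the distance is |(-10) − (-28)|/|n| = 18/3 = 6.

6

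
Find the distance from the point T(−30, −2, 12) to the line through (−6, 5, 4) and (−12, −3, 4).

A direction vector is d = (−6, −8, 0).
AP = (−24, −7, 8); AP·d = 200, |AP|² = 689, |d|² = 100.
distance² = |AP|² − (AP·d)²/|d|² = 689 − 40000/100 = 289, so the distance is 17.

17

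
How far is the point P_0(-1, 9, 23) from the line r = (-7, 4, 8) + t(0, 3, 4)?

Direction vector d = (0, 3, 4).
AP = (6, 5, 15); AP·d = 75, |AP|² = 286, |d|² = 25.
distance² = |AP|² − (AP·d)²/|d|² = 286 − 5625/25 = 61, so the distance is √61.

√61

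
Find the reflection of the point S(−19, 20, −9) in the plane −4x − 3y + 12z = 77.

(-27, 14, 15)

n = (−4, −3, 12), |n|² = 169, n·S − 77 = -169, so t = -169/169 = -1.
Foot F = S − (-1)·n = (−23, 17, 3); the reflection is 2F − S = (−27, 14, 15).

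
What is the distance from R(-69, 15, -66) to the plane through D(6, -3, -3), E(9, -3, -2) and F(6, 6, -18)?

24/√35

DE = (3, 0, 1) and DF = (0, 9, -15), so a normal is n = DE × DF = (-9, 45, 27).
d = |(-9)·(-69) + 45·15 + 27·(-66) − (-270)| / √(81 + 2025 + 729) = |-216| / (9√35) = 24√35/35.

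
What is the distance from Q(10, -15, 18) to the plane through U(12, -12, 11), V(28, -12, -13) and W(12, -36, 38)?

UV = (16, 0, -24) and UW = (0, -24, 27), so a normal is n = UV × UW = (-576, -432, -384).
Then n·(10, -15, 18) - (-5952) = -240.
|n| = √(331776 + 186624 + 147456) = 816, so the distance is |-240|/816 = 5/17.

5/17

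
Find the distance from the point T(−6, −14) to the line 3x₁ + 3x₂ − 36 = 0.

16√2

The normal to the line is n = (3, 3) with |n| = 3√2.
|n·T − 36| = |-60 − 36| = 96, so the distance is 96/(3√2) = 16√2.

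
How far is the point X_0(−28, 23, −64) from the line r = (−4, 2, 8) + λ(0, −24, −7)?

3√689

Direction vector d = (0, −24, −7).
AP = (−24, 21, −72); AP·d = 0, |AP|² = 6201, |d|² = 625.
distance² = |AP|² − (AP·d)²/|d|² = 6201 − 0/625 = 6201, so the distance is 3√689.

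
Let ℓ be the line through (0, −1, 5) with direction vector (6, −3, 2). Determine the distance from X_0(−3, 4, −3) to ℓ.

Direction vector d = (6, −3, 2).
AP = (−3, 5, −8); AP·d = -49, |AP|² = 98, |d|² = 49.
distance² = |AP|² − (AP·d)²/|d|² = 98 − 2401/49 = 49, so the distance is 7.

7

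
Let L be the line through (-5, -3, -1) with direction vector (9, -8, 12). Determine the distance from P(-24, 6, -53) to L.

√545

Direction vector d = (9, -8, 12).
AP = (-19, 9, -52), and AP × d = (-308, -240, 71).
|AP × d|² = 157505 and |d|² = 289, so the distance is √(157505/289) = √545.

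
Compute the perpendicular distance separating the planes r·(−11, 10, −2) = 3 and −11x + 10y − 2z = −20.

23/15

Both planes have normal n = (−11, 10, −2), |n| = 15. Any point on the first plane is at distance |(-20) − 3|/|n| = 23/15 from the second.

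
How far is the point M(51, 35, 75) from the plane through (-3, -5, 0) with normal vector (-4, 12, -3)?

The plane has equation n·(r − (-3, -5, 0)) = 0, i.e. n·r = -48.
n = (-4, 12, -3); n·P − (-48) = 39; |n| = 13; distance = 39/13 = 3.

3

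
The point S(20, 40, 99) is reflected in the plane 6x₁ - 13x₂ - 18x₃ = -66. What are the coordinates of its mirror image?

(68, -64, -45)

n = (6, -13, -18), |n|² = 529, n·S − (-66) = -2116, so t = -2116/529 = -4.
Foot F = S − (-4)·n = (44, -12, 27); the reflection is 2F − S = (68, -64, -45).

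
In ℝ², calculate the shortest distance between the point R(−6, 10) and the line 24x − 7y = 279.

493/25

d = |24·(-6) + (-7)·10 − 279| / √(576 + 49) = |-493|/25 = 493/25.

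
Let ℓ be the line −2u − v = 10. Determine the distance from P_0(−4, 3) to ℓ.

d = |(-2)·(-4) + (-1)·3 − 10| / √(4 + 1) = |-5|/√5 = √5.

√5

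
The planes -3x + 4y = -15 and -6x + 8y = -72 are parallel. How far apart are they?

Divide the second equation by 2 to match normals: -3x + 4y = -36.
With common normal n = (-3, 4, 0) (|n| = 5), the distance is |(-15) − (-36)|/|n| = 21/5.

21/5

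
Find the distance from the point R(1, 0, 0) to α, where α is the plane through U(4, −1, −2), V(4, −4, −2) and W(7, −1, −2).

UV = (0, −3, 0) and UW = (3, 0, 0), so a normal is n = UV × UW = (0, 0, 9).
Then n·(1, 0, 0) − (−18) = 18.
|n| = √(0 + 0 + 81) = 9, so the distance is |18|/9 = 2.

2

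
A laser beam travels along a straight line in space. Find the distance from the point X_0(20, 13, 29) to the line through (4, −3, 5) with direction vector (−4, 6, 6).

4√46

Direction vector d = (−4, 6, 6).
AP = (16, 16, 24); AP·d = 176, |AP|² = 1088, |d|² = 88.
distance² = |AP|² − (AP·d)²/|d|² = 1088 − 30976/88 = 736, so the distance is 4√46.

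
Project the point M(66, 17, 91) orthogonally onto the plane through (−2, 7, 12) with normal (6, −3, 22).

The perpendicular from M has direction n = (6, −3, 22): r = (66, 17, 91) + μ(6, −3, 22).
Substitute into the plane: n·(M + μn) = 231 gives 2347 + 529μ = 231, so μ = -4.
Foot = (66, 17, 91) + (-4)·(6, −3, 22) = (42, 29, 3).

(42, 29, 3)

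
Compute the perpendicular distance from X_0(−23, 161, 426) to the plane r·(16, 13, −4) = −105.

6

Normal vector n = (16, 13, −4), and n·(−23, 161, 426) − (−105) = 126.
|n| = √(256 + 169 + 16) = 21, so the distance is |126|/21 = 6.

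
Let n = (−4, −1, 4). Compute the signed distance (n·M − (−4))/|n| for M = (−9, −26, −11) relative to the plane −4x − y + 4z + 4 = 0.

n·M − (-4) = 22.
|n| = √33, so the signed distance is 22/√33.

22/√33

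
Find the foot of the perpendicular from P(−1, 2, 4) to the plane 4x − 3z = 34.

The perpendicular from P has direction n = (4, 0, −3): r = (−1, 2, 4) + λ(4, 0, −3).
Substitute into the plane: n·(P + λn) = 34 gives -16 + 25λ = 34, so λ = 2.
Foot = (−1, 2, 4) + 2·(4, 0, −3) = (7, 2, −2).

(7, 2, -2)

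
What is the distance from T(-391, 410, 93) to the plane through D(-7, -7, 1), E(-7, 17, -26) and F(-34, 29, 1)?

DE = (0, 24, -27) and DF = (-27, 36, 0), so a normal is n = DE × DF = (972, 729, 648).
Then n·(-391, 410, 93) - (-11259) = -9639.
|n| = √(944784 + 531441 + 419904) = 1377, so the distance is |-9639|/1377 = 7.

7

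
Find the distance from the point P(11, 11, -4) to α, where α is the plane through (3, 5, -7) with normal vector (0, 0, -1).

The plane has equation n·(r − (3, 5, -7)) = 0, i.e. n·r = 7.
Then n·(11, 11, -4) - 7 = -3.
|n| = √(0 + 0 + 1) = 1, so the distance is |-3|/1 = 3.

3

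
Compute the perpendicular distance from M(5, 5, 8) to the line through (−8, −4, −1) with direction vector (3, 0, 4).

Direction vector d = (3, 0, 4).
AP = (13, 9, 9); AP·d = 75, |AP|² = 331, |d|² = 25.
distance² = |AP|² − (AP·d)²/|d|² = 331 − 5625/25 = 106, so the distance is √106.

√106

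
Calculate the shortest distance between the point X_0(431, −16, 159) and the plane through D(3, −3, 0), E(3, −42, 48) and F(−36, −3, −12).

DE = (0, −39, 48) and DF = (−39, 0, −12), so a normal is n = DE × DF = (468, −1872, −1521).
d = |468·431 + (-1872)·(-16) + (-1521)·159 − 7020| / √(219024 + 3504384 + 2313441) = |-17199| / 2457 = 7.

7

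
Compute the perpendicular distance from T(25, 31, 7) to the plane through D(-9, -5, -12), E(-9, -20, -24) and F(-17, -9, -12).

19√5/15

DE = (0, -15, -12) and DF = (-8, -4, 0), so a normal is n = DE × DF = (-48, 96, -120).
n = (-48, 96, -120); n·P − 1392 = -456; |n| = 72√5; distance = 456/(72√5) = 19/(3√5).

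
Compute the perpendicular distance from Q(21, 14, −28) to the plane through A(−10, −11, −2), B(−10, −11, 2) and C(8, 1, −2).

√13

AB = (0, 0, 4) and AC = (18, 12, 0), so a normal is n = AB × AC = (−48, 72, 0).
Then n·(21, 14, −28) − (−312) = 312.
|n| = √(2304 + 5184 + 0) = 24√13, so the distance is |312|/(24√13) = √13.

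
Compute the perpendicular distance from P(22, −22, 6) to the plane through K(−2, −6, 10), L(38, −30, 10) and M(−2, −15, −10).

KL = (40, −24, 0) and KM = (0, −9, −20), so a normal is n = KL × KM = (480, 800, −360).
n = (480, 800, −360); n·P − (-9360) = 160; |n| = 1000; distance = 160/1000 = 4/25.

4/25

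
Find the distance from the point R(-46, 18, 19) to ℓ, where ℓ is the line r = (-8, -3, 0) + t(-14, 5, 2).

Direction vector d = (-14, 5, 2).
AP = (-38, 21, 19), and AP × d = (-53, -190, 104).
|AP × d|² = 49725 and |d|² = 225, so the distance is √(49725/225) = √221.

√221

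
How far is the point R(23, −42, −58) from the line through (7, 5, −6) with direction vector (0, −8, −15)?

Direction vector d = (0, −8, −15).
AP = (16, −47, −52); AP·d = 1156, |AP|² = 5169, |d|² = 289.
distance² = |AP|² − (AP·d)²/|d|² = 5169 − 1336336/289 = 545, so the distance is √545.

√545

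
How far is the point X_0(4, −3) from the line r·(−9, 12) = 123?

13

d = |(-9)·4 + 12·(-3) − 123| / √(81 + 144) = |-195|/15 = 13.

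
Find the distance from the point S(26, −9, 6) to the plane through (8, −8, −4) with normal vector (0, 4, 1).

6/√17

The plane has equation n·(r − (8, −8, −4)) = 0, i.e. n·r = -36.
Then n·(26, −9, 6) − (−36) = 6.
|n| = √(0 + 16 + 1) = √17, so the distance is |6|/√17 = 6√17/17.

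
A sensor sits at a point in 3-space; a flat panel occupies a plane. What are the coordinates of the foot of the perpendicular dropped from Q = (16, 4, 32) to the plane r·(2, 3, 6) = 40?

n = (2, 3, 6), |n|² = 49, and n·Q − 40 = 196.
t = 196/49 = 4, so the foot is Q − t·n = (16, 4, 32) − 4·(2, 3, 6) = (8, −8, 8).

(8, -8, 8)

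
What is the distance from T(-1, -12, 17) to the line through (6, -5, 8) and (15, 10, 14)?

√141

A direction vector is d = (9, 15, 6).
AP = (-7, -7, 9), and AP × d = (-177, 123, -42).
|AP × d|² = 48222 and |d|² = 342, so the distance is √(48222/342) = √141.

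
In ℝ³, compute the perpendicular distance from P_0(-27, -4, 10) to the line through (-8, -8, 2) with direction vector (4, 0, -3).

Direction vector d = (4, 0, -3).
AP = (-19, 4, 8); AP·d = -100, |AP|² = 441, |d|² = 25.
distance² = |AP|² − (AP·d)²/|d|² = 441 − 10000/25 = 41, so the distance is √41.

√41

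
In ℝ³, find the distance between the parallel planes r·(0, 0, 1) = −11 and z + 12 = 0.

1

With common normal n = (0, 0, 1) (|n| = 1), the distance is |(-11) − (-12)|/|n| = 1/1 = 1.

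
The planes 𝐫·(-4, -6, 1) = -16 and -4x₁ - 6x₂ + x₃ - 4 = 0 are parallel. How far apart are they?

20/√53

Both planes have normal n = (-4, -6, 1), |n| = √53. Any point on the first plane is at distance |4 − (-16)|/|n| = 20/√53 from the second.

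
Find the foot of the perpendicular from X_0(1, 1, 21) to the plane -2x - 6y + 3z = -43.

The perpendicular from X_0 has direction n = (-2, -6, 3): r = (1, 1, 21) + t(-2, -6, 3).
Substitute into the plane: n·(X_0 + tn) = -43 gives 55 + 49t = -43, so t = -2.
Foot = (1, 1, 21) + (-2)·(-2, -6, 3) = (5, 13, 15).

(5, 13, 15)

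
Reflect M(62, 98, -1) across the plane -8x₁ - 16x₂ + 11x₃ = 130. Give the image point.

n = (-8, -16, 11), |n|² = 441, n·M − 130 = -2205, so t = -2205/441 = -5.
Foot F = M − (-5)·n = (22, 18, 54); the reflection is 2F − M = (-18, -62, 109).

(-18, -62, 109)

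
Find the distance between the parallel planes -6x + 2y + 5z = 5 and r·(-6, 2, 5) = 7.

Both planes have normal n = (-6, 2, 5), |n| = √65. Any point on the first plane is at distance |7 − 5|/|n| = 2/√65 = 2√65/65 from the second.

2/√65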